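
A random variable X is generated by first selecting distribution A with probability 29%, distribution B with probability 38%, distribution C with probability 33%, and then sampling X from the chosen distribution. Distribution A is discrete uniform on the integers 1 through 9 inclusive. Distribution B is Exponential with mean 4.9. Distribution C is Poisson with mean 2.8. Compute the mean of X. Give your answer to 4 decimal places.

Component means — A: 5; B: 4.9; C: 2.8.
E[X] = 0.29·5 + 0.38·4.9 + 0.33·2.8 = 4.236.

4.2360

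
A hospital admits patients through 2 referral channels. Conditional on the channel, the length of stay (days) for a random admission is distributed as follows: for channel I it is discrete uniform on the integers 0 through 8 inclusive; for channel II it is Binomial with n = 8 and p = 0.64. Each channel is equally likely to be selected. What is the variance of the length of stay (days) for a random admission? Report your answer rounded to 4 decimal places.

Per component, I: μ=4, E[X²]=22.6667; II: μ=5.12, E[X²]=28.0576.
E[X] = 0.5·4 + 0.5·5.12 = 4.56.
E[X²] = 0.5·22.6667 + 0.5·28.0576 = 25.3621.
Var(X) = E[X²] − (E[X])² = 25.3621 − 20.7936 = 4.56853.

4.5685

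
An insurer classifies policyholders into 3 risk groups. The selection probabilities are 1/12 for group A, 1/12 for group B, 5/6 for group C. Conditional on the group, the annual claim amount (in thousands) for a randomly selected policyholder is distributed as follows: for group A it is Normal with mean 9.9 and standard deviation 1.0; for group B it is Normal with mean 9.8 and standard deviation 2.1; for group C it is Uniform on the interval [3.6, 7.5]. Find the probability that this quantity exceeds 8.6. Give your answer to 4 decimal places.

Conditional on each group, P(X > 8.6): A: 0.9032; B: 0.716145; C: 0.
By total probability, P(X > 8.6) = 0.0833333·0.9032 + 0.0833333·0.716145 + 0.833333·0 = 0.134945.

0.1349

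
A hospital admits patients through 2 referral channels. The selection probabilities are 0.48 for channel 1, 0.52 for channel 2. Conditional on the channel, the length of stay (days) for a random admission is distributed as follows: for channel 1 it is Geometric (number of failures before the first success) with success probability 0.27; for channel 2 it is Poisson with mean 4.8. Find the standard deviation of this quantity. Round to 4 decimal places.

Per component, 1: μ=2.7037, E[X²]=17.3237; 2: μ=4.8, E[X²]=27.84.
E[X] = 0.48·2.7037 + 0.52·4.8 = 3.79378.
E[X²] = 0.48·17.3237 + 0.52·27.84 = 22.7922.
Var(X) = E[X²] − (E[X])² = 22.7922 − 14.3927 = 8.39944.
SD(X) = √8.39944 = 2.89818.

2.8982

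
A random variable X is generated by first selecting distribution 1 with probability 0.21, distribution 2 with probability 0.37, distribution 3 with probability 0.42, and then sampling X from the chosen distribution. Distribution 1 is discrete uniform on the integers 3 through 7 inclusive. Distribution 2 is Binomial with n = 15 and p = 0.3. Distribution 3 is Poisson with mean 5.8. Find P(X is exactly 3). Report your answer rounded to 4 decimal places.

0.1463

Conditional on each component, P(X = 3): 1: 0.2; 2: 0.17004; 3: 0.098452.
By total probability, P(X = 3) = 0.21·0.2 + 0.37·0.17004 + 0.42·0.098452 = 0.146265.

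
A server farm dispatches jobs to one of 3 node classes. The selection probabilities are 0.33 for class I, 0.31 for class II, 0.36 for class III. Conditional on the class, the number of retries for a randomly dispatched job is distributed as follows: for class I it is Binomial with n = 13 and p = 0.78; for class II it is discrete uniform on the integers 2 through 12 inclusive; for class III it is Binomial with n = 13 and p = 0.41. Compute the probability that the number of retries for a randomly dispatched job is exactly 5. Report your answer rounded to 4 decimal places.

0.1077

Conditional on each class, P(X = 5): I: 0.00203907; II: 0.0909091; III: 0.218934.
By total probability, P(X = 5) = 0.33·0.00203907 + 0.31·0.0909091 + 0.36·0.218934 = 0.107671.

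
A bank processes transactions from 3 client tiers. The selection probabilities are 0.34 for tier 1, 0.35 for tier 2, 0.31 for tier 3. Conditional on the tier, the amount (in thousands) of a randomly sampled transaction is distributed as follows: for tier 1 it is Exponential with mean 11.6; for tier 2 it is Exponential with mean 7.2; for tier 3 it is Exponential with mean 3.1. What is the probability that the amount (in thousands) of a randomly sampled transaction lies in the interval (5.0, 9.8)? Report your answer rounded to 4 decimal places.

Conditional on each tier, P(5.0 < X < 9.8): 1: 0.220205; 2: 0.242976; 3: 0.156937.
By total probability, P(5.0 < X < 9.8) = 0.34·0.220205 + 0.35·0.242976 + 0.31·0.156937 = 0.208562.

0.2086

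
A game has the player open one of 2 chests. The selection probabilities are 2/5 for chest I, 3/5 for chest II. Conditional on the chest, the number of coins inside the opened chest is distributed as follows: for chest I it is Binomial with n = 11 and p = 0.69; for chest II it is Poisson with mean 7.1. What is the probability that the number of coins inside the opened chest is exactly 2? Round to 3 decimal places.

0.013

Conditional on each chest, P(X = 2): I: 0.000692335; II: 0.0207968.
By total probability, P(X = 2) = 0.4·0.000692335 + 0.6·0.0207968 = 0.012755.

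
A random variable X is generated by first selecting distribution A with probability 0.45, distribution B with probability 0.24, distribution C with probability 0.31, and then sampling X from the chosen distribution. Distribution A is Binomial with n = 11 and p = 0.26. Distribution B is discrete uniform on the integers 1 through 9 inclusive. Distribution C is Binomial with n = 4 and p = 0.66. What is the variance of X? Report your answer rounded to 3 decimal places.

3.746

Per component, A: μ=2.86, E[X²]=10.296; B: μ=5, E[X²]=31.6667; C: μ=2.64, E[X²]=7.8672.
E[X] = 0.45·2.86 + 0.24·5 + 0.31·2.64 = 3.3054.
E[X²] = 0.45·10.296 + 0.24·31.6667 + 0.31·7.8672 = 14.672.
Var(X) = E[X²] − (E[X])² = 14.672 − 10.9257 = 3.74636.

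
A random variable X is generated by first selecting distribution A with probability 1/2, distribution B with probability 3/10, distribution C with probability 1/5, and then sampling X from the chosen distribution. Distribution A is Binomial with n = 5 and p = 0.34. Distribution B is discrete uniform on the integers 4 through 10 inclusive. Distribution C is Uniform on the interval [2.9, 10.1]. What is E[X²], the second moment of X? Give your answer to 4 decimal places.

27.2200

For each component E[X²] = Var + (mean)², giving A: 4.012; B: 53; C: 46.57.
Overall E[X²] = 0.5·4.012 + 0.3·53 + 0.2·46.57 = 27.22.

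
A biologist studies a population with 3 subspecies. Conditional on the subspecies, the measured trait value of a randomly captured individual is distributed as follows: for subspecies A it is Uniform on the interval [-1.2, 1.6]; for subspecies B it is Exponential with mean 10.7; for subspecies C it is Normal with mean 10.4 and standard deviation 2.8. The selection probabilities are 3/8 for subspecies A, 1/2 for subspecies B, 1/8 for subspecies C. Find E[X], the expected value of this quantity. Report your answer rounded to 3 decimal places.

6.725

Component means — A: 0.2; B: 10.7; C: 10.4.
E[X] = 0.375·0.2 + 0.5·10.7 + 0.125·10.4 = 6.725.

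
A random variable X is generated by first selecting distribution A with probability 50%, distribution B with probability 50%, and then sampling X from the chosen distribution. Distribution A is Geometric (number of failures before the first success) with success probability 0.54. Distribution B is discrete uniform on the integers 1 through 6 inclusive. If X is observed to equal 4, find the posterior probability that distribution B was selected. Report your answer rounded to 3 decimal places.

0.873

Likelihoods P(X=4 | ·): A: 0.0241783; B: 0.166667.
Posterior ∝ prior × likelihood. Numerator for B: 0.5·0.166667 = 0.0833333.
Normalizing constant: 0.5·0.0241783 + 0.5·0.166667 = 0.0954225.
P(B | observation) = 0.0833333 / 0.0954225 = 0.873309.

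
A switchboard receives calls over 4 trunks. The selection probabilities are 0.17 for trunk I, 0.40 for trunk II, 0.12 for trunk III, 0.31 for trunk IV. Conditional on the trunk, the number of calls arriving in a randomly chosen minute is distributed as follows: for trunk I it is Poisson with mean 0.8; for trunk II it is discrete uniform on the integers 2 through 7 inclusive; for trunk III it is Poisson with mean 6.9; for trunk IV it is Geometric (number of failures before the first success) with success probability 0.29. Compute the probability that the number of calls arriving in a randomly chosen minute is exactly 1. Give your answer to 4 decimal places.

Conditional on each trunk, P(X = 1): I: 0.359463; II: 0; III: 0.00695372; IV: 0.2059.
By total probability, P(X = 1) = 0.17·0.359463 + 0.4·0 + 0.12·0.00695372 + 0.31·0.2059 = 0.125772.

0.1258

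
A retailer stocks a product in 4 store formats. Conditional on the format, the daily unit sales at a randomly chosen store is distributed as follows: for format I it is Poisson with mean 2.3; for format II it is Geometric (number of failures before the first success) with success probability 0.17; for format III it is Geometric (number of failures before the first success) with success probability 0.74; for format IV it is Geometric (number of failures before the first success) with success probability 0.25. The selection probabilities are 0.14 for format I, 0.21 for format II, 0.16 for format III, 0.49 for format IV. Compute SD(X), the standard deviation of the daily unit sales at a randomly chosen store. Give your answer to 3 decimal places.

Per component, I: μ=2.3, E[X²]=7.59; II: μ=4.88235, E[X²]=52.5571; III: μ=0.351351, E[X²]=0.598247; IV: μ=3, E[X²]=21.
E[X] = 0.14·2.3 + 0.21·4.88235 + 0.16·0.351351 + 0.49·3 = 2.87351.
E[X²] = 0.14·7.59 + 0.21·52.5571 + 0.16·0.598247 + 0.49·21 = 22.4853.
Var(X) = E[X²] − (E[X])² = 22.4853 − 8.25706 = 14.2282.
SD(X) = √14.2282 = 3.77203.

3.772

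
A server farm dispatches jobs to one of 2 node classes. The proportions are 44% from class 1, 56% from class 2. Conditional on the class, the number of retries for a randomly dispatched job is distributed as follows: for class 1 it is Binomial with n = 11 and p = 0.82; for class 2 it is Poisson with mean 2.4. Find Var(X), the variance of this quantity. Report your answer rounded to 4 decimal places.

Per component, 1: μ=9.02, E[X²]=82.984; 2: μ=2.4, E[X²]=8.16.
E[X] = 0.44·9.02 + 0.56·2.4 = 5.3128.
E[X²] = 0.44·82.984 + 0.56·8.16 = 41.0826.
Var(X) = E[X²] − (E[X])² = 41.0826 − 28.2258 = 12.8567.

12.8567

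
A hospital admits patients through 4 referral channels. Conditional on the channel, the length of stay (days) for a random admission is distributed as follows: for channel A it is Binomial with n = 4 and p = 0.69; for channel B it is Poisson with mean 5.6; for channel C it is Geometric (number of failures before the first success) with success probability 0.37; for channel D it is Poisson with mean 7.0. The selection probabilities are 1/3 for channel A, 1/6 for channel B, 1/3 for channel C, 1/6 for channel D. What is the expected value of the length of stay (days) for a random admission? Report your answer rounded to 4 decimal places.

Component means — A: 2.76; B: 5.6; C: 1.7027; D: 7.
E[X] = 0.333333·2.76 + 0.166667·5.6 + 0.333333·1.7027 + 0.166667·7 = 3.58757.

3.5876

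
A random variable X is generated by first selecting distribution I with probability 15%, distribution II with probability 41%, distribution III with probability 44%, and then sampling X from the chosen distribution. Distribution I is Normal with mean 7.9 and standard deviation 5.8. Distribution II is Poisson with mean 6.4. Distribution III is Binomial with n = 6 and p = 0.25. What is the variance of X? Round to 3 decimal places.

15.338

Per component, I: μ=7.9, E[X²]=96.05; II: μ=6.4, E[X²]=47.36; III: μ=1.5, E[X²]=3.375.
E[X] = 0.15·7.9 + 0.41·6.4 + 0.44·1.5 = 4.469.
E[X²] = 0.15·96.05 + 0.41·47.36 + 0.44·3.375 = 35.3101.
Var(X) = E[X²] − (E[X])² = 35.3101 − 19.972 = 15.3381.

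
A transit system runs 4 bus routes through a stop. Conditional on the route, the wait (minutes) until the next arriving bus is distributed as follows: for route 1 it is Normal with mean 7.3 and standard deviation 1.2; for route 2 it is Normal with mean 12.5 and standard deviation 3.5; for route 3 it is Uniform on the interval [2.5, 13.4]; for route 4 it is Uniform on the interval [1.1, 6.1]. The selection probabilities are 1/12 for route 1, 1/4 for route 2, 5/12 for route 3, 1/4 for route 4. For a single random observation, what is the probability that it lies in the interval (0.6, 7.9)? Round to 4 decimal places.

0.5376

Conditional on each route, P(0.6 < X < 7.9): 1: 0.691462; 2: 0.0940381; 3: 0.495413; 4: 1.
By total probability, P(0.6 < X < 7.9) = 0.0833333·0.691462 + 0.25·0.0940381 + 0.416667·0.495413 + 0.25·1 = 0.537553.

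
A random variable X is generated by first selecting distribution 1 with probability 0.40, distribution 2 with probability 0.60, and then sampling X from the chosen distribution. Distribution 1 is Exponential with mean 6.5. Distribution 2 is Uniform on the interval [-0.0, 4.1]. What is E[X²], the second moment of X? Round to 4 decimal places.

37.1620

For each component E[X²] = Var + (mean)², giving 1: 84.5; 2: 5.60333.
Overall E[X²] = 0.4·84.5 + 0.6·5.60333 = 37.162.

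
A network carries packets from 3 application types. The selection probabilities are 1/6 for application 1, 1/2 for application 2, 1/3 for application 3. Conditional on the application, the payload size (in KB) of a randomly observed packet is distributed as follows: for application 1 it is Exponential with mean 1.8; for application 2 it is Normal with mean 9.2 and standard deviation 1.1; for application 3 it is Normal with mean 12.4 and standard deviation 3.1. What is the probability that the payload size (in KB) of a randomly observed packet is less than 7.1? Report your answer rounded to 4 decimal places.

Conditional on each application, P(X < 7.1): 1: 0.980638; 2: 0.0281252; 3: 0.0436628.
By total probability, P(X < 7.1) = 0.166667·0.980638 + 0.5·0.0281252 + 0.333333·0.0436628 = 0.192057.

0.1921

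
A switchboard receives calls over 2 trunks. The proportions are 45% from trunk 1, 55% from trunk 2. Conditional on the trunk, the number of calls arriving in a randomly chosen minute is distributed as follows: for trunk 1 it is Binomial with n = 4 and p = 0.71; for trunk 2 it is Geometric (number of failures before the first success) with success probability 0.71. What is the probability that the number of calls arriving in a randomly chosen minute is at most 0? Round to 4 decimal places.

Conditional on each trunk, P(X ≤ 0): 1: 0.00707281; 2: 0.71.
By total probability, P(X ≤ 0) = 0.45·0.00707281 + 0.55·0.71 = 0.393683.

0.3937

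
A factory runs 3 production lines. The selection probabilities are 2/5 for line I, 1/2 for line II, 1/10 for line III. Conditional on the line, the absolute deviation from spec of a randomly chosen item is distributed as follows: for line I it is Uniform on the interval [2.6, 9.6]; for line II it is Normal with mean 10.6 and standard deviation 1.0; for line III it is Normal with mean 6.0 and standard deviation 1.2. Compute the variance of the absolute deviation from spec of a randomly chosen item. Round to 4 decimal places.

Per component, I: μ=6.1, E[X²]=41.2933; II: μ=10.6, E[X²]=113.36; III: μ=6, E[X²]=37.44.
E[X] = 0.4·6.1 + 0.5·10.6 + 0.1·6 = 8.34.
E[X²] = 0.4·41.2933 + 0.5·113.36 + 0.1·37.44 = 76.9413.
Var(X) = E[X²] − (E[X])² = 76.9413 − 69.5556 = 7.38573.

7.3857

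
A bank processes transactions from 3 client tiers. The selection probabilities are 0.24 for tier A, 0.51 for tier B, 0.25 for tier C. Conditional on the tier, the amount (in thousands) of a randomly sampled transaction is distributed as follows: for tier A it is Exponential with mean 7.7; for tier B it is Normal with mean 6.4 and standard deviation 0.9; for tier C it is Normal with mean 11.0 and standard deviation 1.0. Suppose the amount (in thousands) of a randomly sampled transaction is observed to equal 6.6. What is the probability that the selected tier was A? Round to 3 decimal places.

Likelihoods f(6.6 | ·): A: 0.0551134; B: 0.432458; C: 2.49425e-05.
Posterior ∝ prior × likelihood. Numerator for A: 0.24·0.0551134 = 0.0132272.
Normalizing constant: 0.24·0.0551134 + 0.51·0.432458 + 0.25·2.49425e-05 = 0.233787.
P(A | observation) = 0.0132272 / 0.233787 = 0.056578.

0.057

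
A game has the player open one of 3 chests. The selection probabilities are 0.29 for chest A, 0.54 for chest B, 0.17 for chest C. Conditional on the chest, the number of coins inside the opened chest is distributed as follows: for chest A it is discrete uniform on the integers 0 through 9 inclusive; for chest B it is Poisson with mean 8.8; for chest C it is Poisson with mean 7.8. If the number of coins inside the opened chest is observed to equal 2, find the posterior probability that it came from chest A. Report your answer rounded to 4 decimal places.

0.8462

Likelihoods P(X=2 | ·): A: 0.1; B: 0.00583638; C: 0.0124641.
Posterior ∝ prior × likelihood. Numerator for A: 0.29·0.1 = 0.029.
Normalizing constant: 0.29·0.1 + 0.54·0.00583638 + 0.17·0.0124641 = 0.0342706.
P(A | observation) = 0.029 / 0.0342706 = 0.846208.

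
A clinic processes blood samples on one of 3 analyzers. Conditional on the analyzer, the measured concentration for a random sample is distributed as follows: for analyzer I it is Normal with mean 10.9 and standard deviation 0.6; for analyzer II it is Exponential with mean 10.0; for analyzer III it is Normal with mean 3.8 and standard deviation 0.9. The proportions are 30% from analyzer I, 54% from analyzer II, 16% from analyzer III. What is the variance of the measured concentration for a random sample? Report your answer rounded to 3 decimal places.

60.110

Per component, I: μ=10.9, E[X²]=119.17; II: μ=10, E[X²]=200; III: μ=3.8, E[X²]=15.25.
E[X] = 0.3·10.9 + 0.54·10 + 0.16·3.8 = 9.278.
E[X²] = 0.3·119.17 + 0.54·200 + 0.16·15.25 = 146.191.
Var(X) = E[X²] − (E[X])² = 146.191 − 86.0813 = 60.1097.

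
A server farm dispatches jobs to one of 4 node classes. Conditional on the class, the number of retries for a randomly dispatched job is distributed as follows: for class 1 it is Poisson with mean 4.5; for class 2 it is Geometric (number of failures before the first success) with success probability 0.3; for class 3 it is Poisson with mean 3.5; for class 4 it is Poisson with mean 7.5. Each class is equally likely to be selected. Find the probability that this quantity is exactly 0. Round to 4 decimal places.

0.0855

Conditional on each class, P(X = 0): 1: 0.011109; 2: 0.3; 3: 0.0301974; 4: 0.000553084.
By total probability, P(X = 0) = 0.25·0.011109 + 0.25·0.3 + 0.25·0.0301974 + 0.25·0.000553084 = 0.0854649.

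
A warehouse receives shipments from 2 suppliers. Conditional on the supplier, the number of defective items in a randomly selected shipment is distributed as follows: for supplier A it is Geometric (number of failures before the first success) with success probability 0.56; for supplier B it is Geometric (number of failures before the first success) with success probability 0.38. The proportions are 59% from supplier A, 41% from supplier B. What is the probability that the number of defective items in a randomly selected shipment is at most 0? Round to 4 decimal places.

0.4862

Conditional on each supplier, P(X ≤ 0): A: 0.56; B: 0.38.
By total probability, P(X ≤ 0) = 0.59·0.56 + 0.41·0.38 = 0.4862.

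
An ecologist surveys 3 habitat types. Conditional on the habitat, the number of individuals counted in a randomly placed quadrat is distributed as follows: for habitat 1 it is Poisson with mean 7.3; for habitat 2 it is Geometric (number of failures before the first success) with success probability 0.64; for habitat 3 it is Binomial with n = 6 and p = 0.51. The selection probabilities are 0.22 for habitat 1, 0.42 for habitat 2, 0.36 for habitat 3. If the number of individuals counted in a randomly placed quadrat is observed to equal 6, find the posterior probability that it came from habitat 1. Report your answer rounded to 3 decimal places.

Likelihoods P(X=6 | ·): 1: 0.141989; 2: 0.00139314; 3: 0.0175963.
Posterior ∝ prior × likelihood. Numerator for 1: 0.22·0.141989 = 0.0312376.
Normalizing constant: 0.22·0.141989 + 0.42·0.00139314 + 0.36·0.0175963 = 0.0381574.
P(1 | observation) = 0.0312376 / 0.0381574 = 0.818652.

0.819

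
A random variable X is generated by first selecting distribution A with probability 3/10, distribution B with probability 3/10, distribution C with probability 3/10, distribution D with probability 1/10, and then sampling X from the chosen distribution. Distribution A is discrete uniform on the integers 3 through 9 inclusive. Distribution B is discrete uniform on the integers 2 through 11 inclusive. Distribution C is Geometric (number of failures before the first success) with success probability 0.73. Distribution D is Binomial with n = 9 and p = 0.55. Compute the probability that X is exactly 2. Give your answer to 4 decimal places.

0.0500

Conditional on each component, P(X = 2): A: 0; B: 0.1; C: 0.053217; D: 0.0406926.
By total probability, P(X = 2) = 0.3·0 + 0.3·0.1 + 0.3·0.053217 + 0.1·0.0406926 = 0.0500344.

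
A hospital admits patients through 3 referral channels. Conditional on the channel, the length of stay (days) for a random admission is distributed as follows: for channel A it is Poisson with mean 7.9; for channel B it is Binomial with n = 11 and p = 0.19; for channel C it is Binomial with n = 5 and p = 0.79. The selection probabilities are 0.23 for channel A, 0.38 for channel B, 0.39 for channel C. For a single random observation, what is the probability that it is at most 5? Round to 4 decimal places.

Conditional on each channel, P(X ≤ 5): A: 0.200569; B: 0.99099; C: 1.
By total probability, P(X ≤ 5) = 0.23·0.200569 + 0.38·0.99099 + 0.39·1 = 0.812707.

0.8127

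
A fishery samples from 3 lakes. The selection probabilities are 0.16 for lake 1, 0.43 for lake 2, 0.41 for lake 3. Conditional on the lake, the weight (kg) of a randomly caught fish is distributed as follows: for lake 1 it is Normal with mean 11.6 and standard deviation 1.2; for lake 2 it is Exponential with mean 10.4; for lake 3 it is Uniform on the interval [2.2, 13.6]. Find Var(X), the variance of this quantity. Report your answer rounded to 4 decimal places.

Per component, 1: μ=11.6, E[X²]=136; 2: μ=10.4, E[X²]=216.32; 3: μ=7.9, E[X²]=73.24.
E[X] = 0.16·11.6 + 0.43·10.4 + 0.41·7.9 = 9.567.
E[X²] = 0.16·136 + 0.43·216.32 + 0.41·73.24 = 144.806.
Var(X) = E[X²] − (E[X])² = 144.806 − 91.5275 = 53.2785.

53.2785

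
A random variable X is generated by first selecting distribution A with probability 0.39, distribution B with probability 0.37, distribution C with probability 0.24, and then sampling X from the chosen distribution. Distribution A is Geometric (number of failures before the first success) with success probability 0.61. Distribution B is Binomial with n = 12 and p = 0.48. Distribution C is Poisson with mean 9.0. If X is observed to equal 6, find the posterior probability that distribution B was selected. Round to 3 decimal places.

Likelihoods P(X=6 | ·): A: 0.00214643; B: 0.223429; C: 0.0910903.
Posterior ∝ prior × likelihood. Numerator for B: 0.37·0.223429 = 0.0826687.
Normalizing constant: 0.39·0.00214643 + 0.37·0.223429 + 0.24·0.0910903 = 0.105367.
P(B | observation) = 0.0826687 / 0.105367 = 0.784575.

0.785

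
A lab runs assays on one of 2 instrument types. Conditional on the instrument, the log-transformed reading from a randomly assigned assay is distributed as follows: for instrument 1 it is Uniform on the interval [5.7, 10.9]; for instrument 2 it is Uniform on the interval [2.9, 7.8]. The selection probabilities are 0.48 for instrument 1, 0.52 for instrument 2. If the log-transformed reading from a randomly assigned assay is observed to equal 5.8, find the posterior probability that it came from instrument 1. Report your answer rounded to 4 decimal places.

Likelihoods f(5.8 | ·): 1: 0.192308; 2: 0.204082.
Posterior ∝ prior × likelihood. Numerator for 1: 0.48·0.192308 = 0.0923077.
Normalizing constant: 0.48·0.192308 + 0.52·0.204082 = 0.19843.
P(1 | observation) = 0.0923077 / 0.19843 = 0.46519.

0.4652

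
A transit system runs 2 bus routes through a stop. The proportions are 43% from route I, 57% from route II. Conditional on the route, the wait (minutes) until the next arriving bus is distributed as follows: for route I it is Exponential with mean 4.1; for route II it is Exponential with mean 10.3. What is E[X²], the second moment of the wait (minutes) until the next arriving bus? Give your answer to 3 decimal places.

135.399

For each component E[X²] = Var + (mean)², giving I: 33.62; II: 212.18.
Overall E[X²] = 0.43·33.62 + 0.57·212.18 = 135.399.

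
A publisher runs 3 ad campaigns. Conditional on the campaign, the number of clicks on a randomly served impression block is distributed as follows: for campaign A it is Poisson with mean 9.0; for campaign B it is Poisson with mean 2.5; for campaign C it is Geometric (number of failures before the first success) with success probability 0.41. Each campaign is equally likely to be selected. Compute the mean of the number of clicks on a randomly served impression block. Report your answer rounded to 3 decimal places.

Component means — A: 9; B: 2.5; C: 1.43902.
E[X] = 0.333333·9 + 0.333333·2.5 + 0.333333·1.43902 = 4.31301.

4.313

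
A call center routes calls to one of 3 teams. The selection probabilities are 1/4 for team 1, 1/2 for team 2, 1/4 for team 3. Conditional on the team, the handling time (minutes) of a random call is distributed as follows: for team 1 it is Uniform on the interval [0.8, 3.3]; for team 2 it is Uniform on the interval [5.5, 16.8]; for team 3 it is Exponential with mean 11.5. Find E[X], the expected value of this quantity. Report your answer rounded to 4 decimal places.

8.9625

Component means — 1: 2.05; 2: 11.15; 3: 11.5.
E[X] = 0.25·2.05 + 0.5·11.15 + 0.25·11.5 = 8.9625.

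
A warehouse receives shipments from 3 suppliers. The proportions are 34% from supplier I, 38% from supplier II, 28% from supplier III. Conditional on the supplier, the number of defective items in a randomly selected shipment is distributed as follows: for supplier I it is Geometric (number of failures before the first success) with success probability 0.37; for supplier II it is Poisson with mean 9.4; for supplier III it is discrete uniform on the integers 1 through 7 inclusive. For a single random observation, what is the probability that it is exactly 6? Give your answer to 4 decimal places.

0.0780

Conditional on each supplier, P(X = 6): I: 0.0231337; II: 0.0792623; III: 0.142857.
By total probability, P(X = 6) = 0.34·0.0231337 + 0.38·0.0792623 + 0.28·0.142857 = 0.0779851.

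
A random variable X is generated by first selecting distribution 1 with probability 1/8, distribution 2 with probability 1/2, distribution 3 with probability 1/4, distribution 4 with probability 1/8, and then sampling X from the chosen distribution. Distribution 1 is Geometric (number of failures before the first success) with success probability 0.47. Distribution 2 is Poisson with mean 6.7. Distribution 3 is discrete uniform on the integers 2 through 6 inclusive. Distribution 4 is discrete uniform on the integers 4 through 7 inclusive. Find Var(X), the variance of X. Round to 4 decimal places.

Per component, 1: μ=1.12766, E[X²]=3.67089; 2: μ=6.7, E[X²]=51.59; 3: μ=4, E[X²]=18; 4: μ=5.5, E[X²]=31.5.
E[X] = 0.125·1.12766 + 0.5·6.7 + 0.25·4 + 0.125·5.5 = 5.17846.
E[X²] = 0.125·3.67089 + 0.5·51.59 + 0.25·18 + 0.125·31.5 = 34.6914.
Var(X) = E[X²] − (E[X])² = 34.6914 − 26.8164 = 7.87494.

7.8749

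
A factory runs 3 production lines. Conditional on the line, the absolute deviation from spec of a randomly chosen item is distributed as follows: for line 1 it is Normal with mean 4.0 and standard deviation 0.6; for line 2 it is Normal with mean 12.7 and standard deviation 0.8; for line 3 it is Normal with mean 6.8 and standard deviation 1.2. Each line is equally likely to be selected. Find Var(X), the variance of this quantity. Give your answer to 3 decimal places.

Per component, 1: μ=4, E[X²]=16.36; 2: μ=12.7, E[X²]=161.93; 3: μ=6.8, E[X²]=47.68.
E[X] = 0.333333·4 + 0.333333·12.7 + 0.333333·6.8 = 7.83333.
E[X²] = 0.333333·16.36 + 0.333333·161.93 + 0.333333·47.68 = 75.3233.
Var(X) = E[X²] − (E[X])² = 75.3233 − 61.3611 = 13.9622.

13.962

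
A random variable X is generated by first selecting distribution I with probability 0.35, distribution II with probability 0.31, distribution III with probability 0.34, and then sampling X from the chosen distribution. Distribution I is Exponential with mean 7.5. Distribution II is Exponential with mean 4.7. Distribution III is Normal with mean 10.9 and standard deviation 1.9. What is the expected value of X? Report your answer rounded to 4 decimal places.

Component means — I: 7.5; II: 4.7; III: 10.9.
E[X] = 0.35·7.5 + 0.31·4.7 + 0.34·10.9 = 7.788.

7.7880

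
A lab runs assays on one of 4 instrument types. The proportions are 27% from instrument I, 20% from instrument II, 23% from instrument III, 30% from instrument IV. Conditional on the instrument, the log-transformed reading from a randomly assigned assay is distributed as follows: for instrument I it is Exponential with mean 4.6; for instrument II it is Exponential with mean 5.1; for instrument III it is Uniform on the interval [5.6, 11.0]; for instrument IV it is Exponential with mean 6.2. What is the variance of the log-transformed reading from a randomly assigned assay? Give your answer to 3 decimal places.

Per component, I: μ=4.6, E[X²]=42.32; II: μ=5.1, E[X²]=52.02; III: μ=8.3, E[X²]=71.32; IV: μ=6.2, E[X²]=76.88.
E[X] = 0.27·4.6 + 0.2·5.1 + 0.23·8.3 + 0.3·6.2 = 6.031.
E[X²] = 0.27·42.32 + 0.2·52.02 + 0.23·71.32 + 0.3·76.88 = 61.298.
Var(X) = E[X²] − (E[X])² = 61.298 − 36.373 = 24.925.

24.925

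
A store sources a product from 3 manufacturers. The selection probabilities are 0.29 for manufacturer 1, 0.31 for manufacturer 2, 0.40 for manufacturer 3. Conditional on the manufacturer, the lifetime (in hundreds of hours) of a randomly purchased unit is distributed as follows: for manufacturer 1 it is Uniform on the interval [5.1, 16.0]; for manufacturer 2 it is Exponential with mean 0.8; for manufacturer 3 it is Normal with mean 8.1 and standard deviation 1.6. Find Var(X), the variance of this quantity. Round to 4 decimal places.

19.9440

Per component, 1: μ=10.55, E[X²]=121.203; 2: μ=0.8, E[X²]=1.28; 3: μ=8.1, E[X²]=68.17.
E[X] = 0.29·10.55 + 0.31·0.8 + 0.4·8.1 = 6.5475.
E[X²] = 0.29·121.203 + 0.31·1.28 + 0.4·68.17 = 62.8138.
Var(X) = E[X²] − (E[X])² = 62.8138 − 42.8698 = 19.944.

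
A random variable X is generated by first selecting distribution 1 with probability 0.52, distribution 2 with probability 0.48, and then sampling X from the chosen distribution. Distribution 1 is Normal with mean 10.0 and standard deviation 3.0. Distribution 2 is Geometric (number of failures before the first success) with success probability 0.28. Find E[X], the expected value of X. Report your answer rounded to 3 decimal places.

Component means — 1: 10; 2: 2.57143.
E[X] = 0.52·10 + 0.48·2.57143 = 6.43429.

6.434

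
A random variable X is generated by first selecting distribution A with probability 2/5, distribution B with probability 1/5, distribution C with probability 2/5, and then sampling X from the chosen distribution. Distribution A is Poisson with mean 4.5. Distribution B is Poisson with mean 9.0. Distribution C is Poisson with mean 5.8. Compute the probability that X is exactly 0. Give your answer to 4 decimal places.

0.0057

Conditional on each component, P(X = 0): A: 0.011109; B: 0.00012341; C: 0.00302755.
By total probability, P(X = 0) = 0.4·0.011109 + 0.2·0.00012341 + 0.4·0.00302755 = 0.0056793.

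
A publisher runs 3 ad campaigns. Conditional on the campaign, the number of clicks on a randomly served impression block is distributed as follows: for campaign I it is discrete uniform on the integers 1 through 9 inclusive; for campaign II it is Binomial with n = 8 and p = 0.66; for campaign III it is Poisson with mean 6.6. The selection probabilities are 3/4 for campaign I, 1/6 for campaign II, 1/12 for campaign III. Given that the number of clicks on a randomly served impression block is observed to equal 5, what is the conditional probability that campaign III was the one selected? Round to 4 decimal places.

Likelihoods P(X=5 | ·): I: 0.111111; II: 0.275641; III: 0.141969.
Posterior ∝ prior × likelihood. Numerator for III: 0.0833333·0.141969 = 0.0118308.
Normalizing constant: 0.75·0.111111 + 0.166667·0.275641 + 0.0833333·0.141969 = 0.141104.
P(III | observation) = 0.0118308 / 0.141104 = 0.0838442.

0.0838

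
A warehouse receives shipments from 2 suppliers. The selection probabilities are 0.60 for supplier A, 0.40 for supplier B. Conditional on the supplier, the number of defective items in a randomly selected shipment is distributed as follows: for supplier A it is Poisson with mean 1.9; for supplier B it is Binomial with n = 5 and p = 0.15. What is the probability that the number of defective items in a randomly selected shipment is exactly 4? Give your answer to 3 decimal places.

0.050

Conditional on each supplier, P(X = 4): A: 0.0812164; B: 0.00215156.
By total probability, P(X = 4) = 0.6·0.0812164 + 0.4·0.00215156 = 0.0495905.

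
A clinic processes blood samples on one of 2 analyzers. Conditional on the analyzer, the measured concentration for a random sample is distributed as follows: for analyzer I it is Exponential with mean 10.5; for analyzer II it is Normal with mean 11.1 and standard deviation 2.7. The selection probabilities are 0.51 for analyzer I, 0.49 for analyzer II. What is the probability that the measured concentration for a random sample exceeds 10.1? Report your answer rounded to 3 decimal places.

Conditional on each analyzer, P(X > 10.1): I: 0.382164; II: 0.644447.
By total probability, P(X > 10.1) = 0.51·0.382164 + 0.49·0.644447 = 0.510683.

0.511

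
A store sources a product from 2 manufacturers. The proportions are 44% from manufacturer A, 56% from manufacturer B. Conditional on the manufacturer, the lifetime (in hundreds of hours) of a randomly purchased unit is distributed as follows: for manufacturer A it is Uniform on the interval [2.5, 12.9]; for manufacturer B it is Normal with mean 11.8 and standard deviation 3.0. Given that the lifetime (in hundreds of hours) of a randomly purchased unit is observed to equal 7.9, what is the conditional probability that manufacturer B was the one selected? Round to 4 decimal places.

Likelihoods f(7.9 | ·): A: 0.0961538; B: 0.0571229.
Posterior ∝ prior × likelihood. Numerator for B: 0.56·0.0571229 = 0.0319888.
Normalizing constant: 0.44·0.0961538 + 0.56·0.0571229 = 0.0742965.
P(B | observation) = 0.0319888 / 0.0742965 = 0.430556.

0.4306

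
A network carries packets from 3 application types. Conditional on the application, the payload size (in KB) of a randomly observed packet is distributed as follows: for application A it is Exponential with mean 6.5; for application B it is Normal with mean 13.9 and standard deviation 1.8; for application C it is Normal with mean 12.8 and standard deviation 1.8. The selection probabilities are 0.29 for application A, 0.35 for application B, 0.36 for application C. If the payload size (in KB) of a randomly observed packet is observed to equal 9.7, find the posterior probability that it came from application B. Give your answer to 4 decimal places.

Likelihoods f(9.7 | ·): A: 0.0345928; B: 0.0145677; C: 0.0503.
Posterior ∝ prior × likelihood. Numerator for B: 0.35·0.0145677 = 0.0050987.
Normalizing constant: 0.29·0.0345928 + 0.35·0.0145677 + 0.36·0.0503 = 0.0332386.
P(B | observation) = 0.0050987 / 0.0332386 = 0.153397.

0.1534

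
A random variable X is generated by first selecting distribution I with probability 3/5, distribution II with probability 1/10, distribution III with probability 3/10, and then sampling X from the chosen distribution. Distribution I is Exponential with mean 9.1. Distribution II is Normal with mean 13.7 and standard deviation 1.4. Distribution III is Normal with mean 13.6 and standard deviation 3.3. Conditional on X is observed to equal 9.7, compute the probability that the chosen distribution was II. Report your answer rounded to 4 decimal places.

0.0117

Likelihoods f(9.7 | ·): I: 0.0378468; II: 0.00481007; III: 0.0601323.
Posterior ∝ prior × likelihood. Numerator for II: 0.1·0.00481007 = 0.000481007.
Normalizing constant: 0.6·0.0378468 + 0.1·0.00481007 + 0.3·0.0601323 = 0.0412288.
P(II | observation) = 0.000481007 / 0.0412288 = 0.0116668.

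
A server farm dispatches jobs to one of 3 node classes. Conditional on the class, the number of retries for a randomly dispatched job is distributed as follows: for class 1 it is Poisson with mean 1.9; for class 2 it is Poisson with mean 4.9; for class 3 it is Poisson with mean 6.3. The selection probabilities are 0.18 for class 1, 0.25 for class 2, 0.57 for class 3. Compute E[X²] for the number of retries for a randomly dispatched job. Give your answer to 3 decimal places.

34.434

For each component E[X²] = Var + (mean)², giving 1: 5.51; 2: 28.91; 3: 45.99.
Overall E[X²] = 0.18·5.51 + 0.25·28.91 + 0.57·45.99 = 34.4336.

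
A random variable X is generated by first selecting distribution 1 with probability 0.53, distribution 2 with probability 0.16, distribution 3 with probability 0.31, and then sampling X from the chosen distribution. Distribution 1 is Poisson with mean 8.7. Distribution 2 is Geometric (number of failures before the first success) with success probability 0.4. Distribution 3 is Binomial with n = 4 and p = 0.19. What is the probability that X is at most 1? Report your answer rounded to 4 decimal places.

Conditional on each component, P(X ≤ 1): 1: 0.00161588; 2: 0.64; 3: 0.834362.
By total probability, P(X ≤ 1) = 0.53·0.00161588 + 0.16·0.64 + 0.31·0.834362 = 0.361909.

0.3619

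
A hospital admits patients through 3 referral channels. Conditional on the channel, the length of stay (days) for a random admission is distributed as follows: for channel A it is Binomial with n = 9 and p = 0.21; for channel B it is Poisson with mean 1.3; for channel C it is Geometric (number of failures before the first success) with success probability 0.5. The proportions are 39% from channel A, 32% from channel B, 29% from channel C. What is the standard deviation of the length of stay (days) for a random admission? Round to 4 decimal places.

Per component, A: μ=1.89, E[X²]=5.0652; B: μ=1.3, E[X²]=2.99; C: μ=1, E[X²]=3.
E[X] = 0.39·1.89 + 0.32·1.3 + 0.29·1 = 1.4431.
E[X²] = 0.39·5.0652 + 0.32·2.99 + 0.29·3 = 3.80223.
Var(X) = E[X²] − (E[X])² = 3.80223 − 2.08254 = 1.71969.
SD(X) = √1.71969 = 1.31137.

1.3114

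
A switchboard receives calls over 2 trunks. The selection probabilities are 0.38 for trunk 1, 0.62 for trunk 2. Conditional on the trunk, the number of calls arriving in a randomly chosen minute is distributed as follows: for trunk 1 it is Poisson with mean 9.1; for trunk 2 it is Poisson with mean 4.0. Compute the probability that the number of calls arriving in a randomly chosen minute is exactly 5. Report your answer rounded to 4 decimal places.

Conditional on each trunk, P(X = 5): 1: 0.0580692; 2: 0.156293.
By total probability, P(X = 5) = 0.38·0.0580692 + 0.62·0.156293 = 0.118968.

0.1190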